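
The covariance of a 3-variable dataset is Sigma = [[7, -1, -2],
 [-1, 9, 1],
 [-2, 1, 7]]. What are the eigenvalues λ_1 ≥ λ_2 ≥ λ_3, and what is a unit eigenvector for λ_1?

Step 1 — characteristic polynomial p(λ) = det(λI - Sigma) = λ³ - tr·λ² + c_1·λ - det, where tr = trace, c_1 = sum of the principal 2×2 minors, det = det(Sigma):
  tr = 7 + 9 + 7 = 23,
  c_1 = (7·9 - (-1)²) + (7·7 - (-2)²) + (9·7 - (1)²) = 62 + 45 + 62 = 169,
  det = 7·(9·7 - (1)²) - (-1)·((-1)·7 - (1)·(-2)) + (-2)·((-1)·(1) - 9·(-2)) = 7·(62) - (-1)·(-5) + (-2)·(17) = 395.
  So p(λ) = λ³ - 23λ² + 169λ - 395.
Step 2 — look for an integer root (rational root theorem: any rational root is an integer divisor of 395). Testing λ = 5:
  p(5) = 125 - 575 + 845 - 395 = 0  ✓
  Dividing out (λ - 5): p(λ) = (λ - 5)(λ² - 18λ + 79).
Step 3 — remaining eigenvalues from the quadratic λ² - 18λ + 79 = 0:
  Δ = 18² - 4·79 = 324 - 316 = 8,  λ = (18 ± √8)/2 = (18 ± 2.8284)/2 ≈ 10.4142 or 7.5858.
  Sorted: λ_1 = 10.4142,  λ_2 = 7.5858,  λ_3 = 5  (check: sum = 23 = tr ✓).

Step 4 — unit eigenvector for λ_1 ≈ 10.4142: v spans the null space of (Sigma - λ_1 I), whose rows are
  r_1 = (-3.4142, -1, -2),  r_2 = (-1, -1.4142, 1),  r_3 = (-2, 1, -3.4142).
  v is orthogonal to every row, so take v ∝ r_1 × r_2 = ((-1)·(1) - (-2)·(-1.4142), (-2)·(-1) - (-3.4142)·(1), (-3.4142)·(-1.4142) - (-1)·(-1)) ≈ (-3.8284, 5.4142, 3.8284).
  Rescale (multiply by -1 so the first nonzero entry is positive): u = (3.8284, -5.4142, -3.8284).
  ||u|| = √((3.8284)² + (-5.4142)² + (-3.8284)²) = √(58.6274) ≈ 7.6569,  v_1 = u/||u|| ≈ (0.5, -0.7071, -0.5) (||v_1|| = 1).

λ_1 = 10.4142,  λ_2 = 7.5858,  λ_3 = 5;  v_1 ≈ (0.5, -0.7071, -0.5)


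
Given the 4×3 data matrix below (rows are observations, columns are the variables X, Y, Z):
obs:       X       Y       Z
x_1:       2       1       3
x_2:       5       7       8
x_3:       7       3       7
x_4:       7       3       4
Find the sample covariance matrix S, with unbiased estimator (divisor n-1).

Step 1 — column means:
  mean(X) = (2 + 5 + 7 + 7) / 4 = 21/4 = 5.25
  mean(Y) = (1 + 7 + 3 + 3) / 4 = 14/4 = 3.5
  mean(Z) = (3 + 8 + 7 + 4) / 4 = 22/4 = 5.5

Step 2 — sample covariance S[i,j] = (1/(n-1)) · Σ_k (x_{k,i} - mean_i) · (x_{k,j} - mean_j), with n-1 = 3.
  S[X,X] = ((-3.25)·(-3.25) + (-0.25)·(-0.25) + (1.75)·(1.75) + (1.75)·(1.75)) / 3 = 16.75/3 = 5.5833
  S[X,Y] = ((-3.25)·(-2.5) + (-0.25)·(3.5) + (1.75)·(-0.5) + (1.75)·(-0.5)) / 3 = 5.5/3 = 1.8333
  S[X,Z] = ((-3.25)·(-2.5) + (-0.25)·(2.5) + (1.75)·(1.5) + (1.75)·(-1.5)) / 3 = 7.5/3 = 2.5
  S[Y,Y] = ((-2.5)·(-2.5) + (3.5)·(3.5) + (-0.5)·(-0.5) + (-0.5)·(-0.5)) / 3 = 19/3 = 6.3333
  S[Y,Z] = ((-2.5)·(-2.5) + (3.5)·(2.5) + (-0.5)·(1.5) + (-0.5)·(-1.5)) / 3 = 15/3 = 5
  S[Z,Z] = ((-2.5)·(-2.5) + (2.5)·(2.5) + (1.5)·(1.5) + (-1.5)·(-1.5)) / 3 = 17/3 = 5.6667

S is symmetric (S[j,i] = S[i,j]). Assembling:

S = [[5.5833, 1.8333, 2.5],
 [1.8333, 6.3333, 5],
 [2.5, 5, 5.6667]]


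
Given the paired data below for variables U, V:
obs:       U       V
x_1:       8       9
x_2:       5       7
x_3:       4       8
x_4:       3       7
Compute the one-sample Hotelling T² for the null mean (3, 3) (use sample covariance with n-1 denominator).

Step 1 — sample mean vector:
  mean(U) = (8 + 5 + 4 + 3) / 4 = 20/4 = 5
  mean(V) = (9 + 7 + 8 + 7) / 4 = 31/4 = 7.75
  x̄ = (5, 7.75),  deviation x̄ - mu_0 = (5, 7.75) - (3, 3) = (2, 4.75).

Step 2 — sample covariance matrix, S[i,j] = (1/(n-1)) · Σ_k (x_{k,i} - mean_i) · (x_{k,j} - mean_j), divisor n-1 = 3:
  S[U,U] = ((3)·(3) + (0)·(0) + (-1)·(-1) + (-2)·(-2)) / 3 = 14/3 = 4.6667
  S[U,V] = ((3)·(1.25) + (0)·(-0.75) + (-1)·(0.25) + (-2)·(-0.75)) / 3 = 5/3 = 1.6667
  S[V,V] = ((1.25)·(1.25) + (-0.75)·(-0.75) + (0.25)·(0.25) + (-0.75)·(-0.75)) / 3 = 2.75/3 = 0.9167
  S = [[4.6667, 1.6667],
 [1.6667, 0.9167]].

Step 3 — invert S. det(S) = 4.6667·0.9167 - (1.6667)² = 1.5.
  S^{-1} = (1/det) · [[d, -b], [-b, a]] = [[0.6111, -1.1111],
 [-1.1111, 3.1111]].

Step 4 — quadratic form (x̄ - mu_0)^T · S^{-1} · (x̄ - mu_0):
  S^{-1} · (x̄ - mu_0) = (-4.0556, 12.5556),
  (x̄ - mu_0)^T · [...] = (2)·(-4.0556) + (4.75)·(12.5556) = 51.5278.

Step 5 — scale by n: T² = 4 · 51.5278 = 206.1111.

T² ≈ 206.1111


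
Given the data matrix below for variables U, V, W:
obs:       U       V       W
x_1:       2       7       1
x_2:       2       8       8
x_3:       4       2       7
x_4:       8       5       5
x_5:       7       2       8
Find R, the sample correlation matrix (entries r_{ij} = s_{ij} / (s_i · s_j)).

Step 1 — column means:
  mean(U) = (2 + 2 + 4 + 8 + 7) / 5 = 23/5 = 4.6
  mean(V) = (7 + 8 + 2 + 5 + 2) / 5 = 24/5 = 4.8
  mean(W) = (1 + 8 + 7 + 5 + 8) / 5 = 29/5 = 5.8

Step 2 — sample variances and covariances s[i,j] = (1/(n-1)) · Σ_k (x_{k,i} - mean_i) · (x_{k,j} - mean_j), with n-1 = 4:
  s[U,U] = ((-2.6)·(-2.6) + (-2.6)·(-2.6) + (-0.6)·(-0.6) + (3.4)·(3.4) + (2.4)·(2.4)) / 4 = 31.2/4 = 7.8
  s[U,V] = ((-2.6)·(2.2) + (-2.6)·(3.2) + (-0.6)·(-2.8) + (3.4)·(0.2) + (2.4)·(-2.8)) / 4 = -18.4/4 = -4.6
  s[U,W] = ((-2.6)·(-4.8) + (-2.6)·(2.2) + (-0.6)·(1.2) + (3.4)·(-0.8) + (2.4)·(2.2)) / 4 = 8.6/4 = 2.15
  s[V,V] = ((2.2)·(2.2) + (3.2)·(3.2) + (-2.8)·(-2.8) + (0.2)·(0.2) + (-2.8)·(-2.8)) / 4 = 30.8/4 = 7.7
  s[V,W] = ((2.2)·(-4.8) + (3.2)·(2.2) + (-2.8)·(1.2) + (0.2)·(-0.8) + (-2.8)·(2.2)) / 4 = -13.2/4 = -3.3
  s[W,W] = ((-4.8)·(-4.8) + (2.2)·(2.2) + (1.2)·(1.2) + (-0.8)·(-0.8) + (2.2)·(2.2)) / 4 = 34.8/4 = 8.7
  Sample standard deviations s_i = √(s[i,i]):
  s(U) = √(7.8) = 2.7928
  s(V) = √(7.7) = 2.7749
  s(W) = √(8.7) = 2.9496

Step 3 — r_{ij} = s_{ij} / (s_i · s_j):
  r[U,U] = 1 (diagonal).
  r[U,V] = -4.6 / (2.7928 · 2.7749) = -4.6 / 7.7498 = -0.5936
  r[U,W] = 2.15 / (2.7928 · 2.9496) = 2.15 / 8.2377 = 0.261
  r[V,V] = 1 (diagonal).
  r[V,W] = -3.3 / (2.7749 · 2.9496) = -3.3 / 8.1847 = -0.4032
  r[W,W] = 1 (diagonal).

R is symmetric with unit diagonal. Assembling:

R = [[1, -0.5936, 0.261],
 [-0.5936, 1, -0.4032],
 [0.261, -0.4032, 1]]


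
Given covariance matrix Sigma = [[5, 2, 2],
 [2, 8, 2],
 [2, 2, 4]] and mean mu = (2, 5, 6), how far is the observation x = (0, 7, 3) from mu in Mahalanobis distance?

Step 1 — centre the observation: (x - mu) = (-2, 2, -3).

Step 2 — invert Sigma (cofactor / det for 3×3, or solve directly):
  Sigma^{-1} = [[0.2593, -0.037, -0.1111],
 [-0.037, 0.1481, -0.0556],
 [-0.1111, -0.0556, 0.3333]].

Step 3 — form the quadratic (x - mu)^T · Sigma^{-1} · (x - mu):
  Sigma^{-1} · (x - mu) = (-0.2593, 0.537, -0.8889).
  (x - mu)^T · [Sigma^{-1} · (x - mu)] = (-2)·(-0.2593) + (2)·(0.537) + (-3)·(-0.8889) = 4.2593.

Step 4 — take square root: d = √(4.2593) ≈ 2.0638.

d(x, mu) = √(4.2593) ≈ 2.0638


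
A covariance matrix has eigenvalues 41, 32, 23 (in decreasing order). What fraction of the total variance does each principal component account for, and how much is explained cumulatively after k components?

Step 1 — total variance = trace(Sigma) = Σ λ_i = 41 + 32 + 23 = 96.

Step 2 — fraction explained by component i = λ_i / Σ λ:
  PC1: 41/96 = 0.4271
  PC2: 32/96 = 0.3333
  PC3: 23/96 = 0.2396

Step 3 — cumulative fraction after k components = (λ_1 + ... + λ_k) / Σ λ:
  k = 1: 41/96 = 0.4271
  k = 2: (41 + 32)/96 = 73/96 = 0.7604
  k = 3: (41 + 32 + 23)/96 = 96/96 = 1

Summary (fraction, with percent):

explained: PC1 0.4271 (42.71%), PC2 0.3333 (33.33%), PC3 0.2396 (23.96%);  cumulative: 0.4271, 0.7604, 1


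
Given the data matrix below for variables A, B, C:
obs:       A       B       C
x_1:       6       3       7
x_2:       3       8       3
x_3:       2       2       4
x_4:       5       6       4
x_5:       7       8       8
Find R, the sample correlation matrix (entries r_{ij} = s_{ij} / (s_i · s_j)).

Step 1 — column means:
  mean(A) = (6 + 3 + 2 + 5 + 7) / 5 = 23/5 = 4.6
  mean(B) = (3 + 8 + 2 + 6 + 8) / 5 = 27/5 = 5.4
  mean(C) = (7 + 3 + 4 + 4 + 8) / 5 = 26/5 = 5.2

Step 2 — sample variances and covariances s[i,j] = (1/(n-1)) · Σ_k (x_{k,i} - mean_i) · (x_{k,j} - mean_j), with n-1 = 4:
  s[A,A] = ((1.4)·(1.4) + (-1.6)·(-1.6) + (-2.6)·(-2.6) + (0.4)·(0.4) + (2.4)·(2.4)) / 4 = 17.2/4 = 4.3
  s[A,B] = ((1.4)·(-2.4) + (-1.6)·(2.6) + (-2.6)·(-3.4) + (0.4)·(0.6) + (2.4)·(2.6)) / 4 = 7.8/4 = 1.95
  s[A,C] = ((1.4)·(1.8) + (-1.6)·(-2.2) + (-2.6)·(-1.2) + (0.4)·(-1.2) + (2.4)·(2.8)) / 4 = 15.4/4 = 3.85
  s[B,B] = ((-2.4)·(-2.4) + (2.6)·(2.6) + (-3.4)·(-3.4) + (0.6)·(0.6) + (2.6)·(2.6)) / 4 = 31.2/4 = 7.8
  s[B,C] = ((-2.4)·(1.8) + (2.6)·(-2.2) + (-3.4)·(-1.2) + (0.6)·(-1.2) + (2.6)·(2.8)) / 4 = 0.6/4 = 0.15
  s[C,C] = ((1.8)·(1.8) + (-2.2)·(-2.2) + (-1.2)·(-1.2) + (-1.2)·(-1.2) + (2.8)·(2.8)) / 4 = 18.8/4 = 4.7
  Sample standard deviations s_i = √(s[i,i]):
  s(A) = √(4.3) = 2.0736
  s(B) = √(7.8) = 2.7928
  s(C) = √(4.7) = 2.1679

Step 3 — r_{ij} = s_{ij} / (s_i · s_j):
  r[A,A] = 1 (diagonal).
  r[A,B] = 1.95 / (2.0736 · 2.7928) = 1.95 / 5.7914 = 0.3367
  r[A,C] = 3.85 / (2.0736 · 2.1679) = 3.85 / 4.4956 = 0.8564
  r[B,B] = 1 (diagonal).
  r[B,C] = 0.15 / (2.7928 · 2.1679) = 0.15 / 6.0548 = 0.0248
  r[C,C] = 1 (diagonal).

R is symmetric with unit diagonal. Assembling:

R = [[1, 0.3367, 0.8564],
 [0.3367, 1, 0.0248],
 [0.8564, 0.0248, 1]]


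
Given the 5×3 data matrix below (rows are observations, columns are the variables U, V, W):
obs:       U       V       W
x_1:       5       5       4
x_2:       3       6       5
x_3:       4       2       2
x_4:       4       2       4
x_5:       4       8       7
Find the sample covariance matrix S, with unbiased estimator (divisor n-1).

Step 1 — column means:
  mean(U) = (5 + 3 + 4 + 4 + 4) / 5 = 20/5 = 4
  mean(V) = (5 + 6 + 2 + 2 + 8) / 5 = 23/5 = 4.6
  mean(W) = (4 + 5 + 2 + 4 + 7) / 5 = 22/5 = 4.4

Step 2 — sample covariance S[i,j] = (1/(n-1)) · Σ_k (x_{k,i} - mean_i) · (x_{k,j} - mean_j), with n-1 = 4.
  S[U,U] = ((1)·(1) + (-1)·(-1) + (0)·(0) + (0)·(0) + (0)·(0)) / 4 = 2/4 = 0.5
  S[U,V] = ((1)·(0.4) + (-1)·(1.4) + (0)·(-2.6) + (0)·(-2.6) + (0)·(3.4)) / 4 = -1/4 = -0.25
  S[U,W] = ((1)·(-0.4) + (-1)·(0.6) + (0)·(-2.4) + (0)·(-0.4) + (0)·(2.6)) / 4 = -1/4 = -0.25
  S[V,V] = ((0.4)·(0.4) + (1.4)·(1.4) + (-2.6)·(-2.6) + (-2.6)·(-2.6) + (3.4)·(3.4)) / 4 = 27.2/4 = 6.8
  S[V,W] = ((0.4)·(-0.4) + (1.4)·(0.6) + (-2.6)·(-2.4) + (-2.6)·(-0.4) + (3.4)·(2.6)) / 4 = 16.8/4 = 4.2
  S[W,W] = ((-0.4)·(-0.4) + (0.6)·(0.6) + (-2.4)·(-2.4) + (-0.4)·(-0.4) + (2.6)·(2.6)) / 4 = 13.2/4 = 3.3

S is symmetric (S[j,i] = S[i,j]). Assembling:

S = [[0.5, -0.25, -0.25],
 [-0.25, 6.8, 4.2],
 [-0.25, 4.2, 3.3]]


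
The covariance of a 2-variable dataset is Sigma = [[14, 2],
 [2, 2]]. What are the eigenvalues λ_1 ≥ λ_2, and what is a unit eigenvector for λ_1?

Step 1 — characteristic polynomial of 2×2 Sigma:
  det(Sigma - λI) = λ² - trace · λ + det = 0.
  trace = 14 + 2 = 16, det = 14·2 - (2)² = 24.
Step 2 — discriminant:
  Δ = trace² - 4·det = 256 - 96 = 160.
Step 3 — eigenvalues:
  λ = (trace ± √Δ)/2 = (16 ± 12.6491)/2,
  λ_1 = 14.3246,  λ_2 = 1.6754.

Step 4 — unit eigenvector for λ_1: solve (Sigma - λ_1 I)v = 0. First row:
  (14 - 14.3246)·v_x + (2)·v_y = 0, i.e. (-0.3246)·v_x + (2)·v_y = 0,
  so v ∝ (b, λ_1 - a) = (2, 0.3246) = u.
  ||u|| = √((2)² + (0.3246)²) = √(4.1053) ≈ 2.0262,
  v_1 = u/||u|| ≈ (0.9871, 0.1602) (||v_1|| = 1).

λ_1 = 14.3246,  λ_2 = 1.6754;  v_1 ≈ (0.9871, 0.1602)


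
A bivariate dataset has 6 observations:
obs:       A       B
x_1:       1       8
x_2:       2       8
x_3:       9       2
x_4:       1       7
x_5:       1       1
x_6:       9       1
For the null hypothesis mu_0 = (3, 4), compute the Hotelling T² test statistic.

Step 1 — sample mean vector:
  mean(A) = (1 + 2 + 9 + 1 + 1 + 9) / 6 = 23/6 = 3.8333
  mean(B) = (8 + 8 + 2 + 7 + 1 + 1) / 6 = 27/6 = 4.5
  x̄ = (3.8333, 4.5),  deviation x̄ - mu_0 = (3.8333, 4.5) - (3, 4) = (0.8333, 0.5).

Step 2 — sample covariance matrix, S[i,j] = (1/(n-1)) · Σ_k (x_{k,i} - mean_i) · (x_{k,j} - mean_j), divisor n-1 = 5:
  S[A,A] = ((-2.8333)·(-2.8333) + (-1.8333)·(-1.8333) + (5.1667)·(5.1667) + (-2.8333)·(-2.8333) + (-2.8333)·(-2.8333) + (5.1667)·(5.1667)) / 5 = 80.8333/5 = 16.1667
  S[A,B] = ((-2.8333)·(3.5) + (-1.8333)·(3.5) + (5.1667)·(-2.5) + (-2.8333)·(2.5) + (-2.8333)·(-3.5) + (5.1667)·(-3.5)) / 5 = -44.5/5 = -8.9
  S[B,B] = ((3.5)·(3.5) + (3.5)·(3.5) + (-2.5)·(-2.5) + (2.5)·(2.5) + (-3.5)·(-3.5) + (-3.5)·(-3.5)) / 5 = 61.5/5 = 12.3
  S = [[16.1667, -8.9],
 [-8.9, 12.3]].

Step 3 — invert S. det(S) = 16.1667·12.3 - (-8.9)² = 119.64.
  S^{-1} = (1/det) · [[d, -b], [-b, a]] = [[0.1028, 0.0744],
 [0.0744, 0.1351]].

Step 4 — quadratic form (x̄ - mu_0)^T · S^{-1} · (x̄ - mu_0):
  S^{-1} · (x̄ - mu_0) = (0.1229, 0.1296),
  (x̄ - mu_0)^T · [...] = (0.8333)·(0.1229) + (0.5)·(0.1296) = 0.1672.

Step 5 — scale by n: T² = 6 · 0.1672 = 1.003.

T² ≈ 1.003


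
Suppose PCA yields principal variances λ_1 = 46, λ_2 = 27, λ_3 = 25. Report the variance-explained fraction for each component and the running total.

Step 1 — total variance = trace(Sigma) = Σ λ_i = 46 + 27 + 25 = 98.

Step 2 — fraction explained by component i = λ_i / Σ λ:
  PC1: 46/98 = 0.4694
  PC2: 27/98 = 0.2755
  PC3: 25/98 = 0.2551

Step 3 — cumulative fraction after k components = (λ_1 + ... + λ_k) / Σ λ:
  k = 1: 46/98 = 0.4694
  k = 2: (46 + 27)/98 = 73/98 = 0.7449
  k = 3: (46 + 27 + 25)/98 = 98/98 = 1

Summary (fraction, with percent):

explained: PC1 0.4694 (46.94%), PC2 0.2755 (27.55%), PC3 0.2551 (25.51%);  cumulative: 0.4694, 0.7449, 1


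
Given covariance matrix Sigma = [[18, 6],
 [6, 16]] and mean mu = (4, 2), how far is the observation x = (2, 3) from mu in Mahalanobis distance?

Step 1 — centre the observation: (x - mu) = (-2, 1).

Step 2 — invert Sigma. det(Sigma) = 18·16 - (6)² = 252.
  Sigma^{-1} = (1/det) · [[d, -b], [-b, a]] = [[0.0635, -0.0238],
 [-0.0238, 0.0714]].

Step 3 — form the quadratic (x - mu)^T · Sigma^{-1} · (x - mu):
  Sigma^{-1} · (x - mu) = (-0.1508, 0.119).
  (x - mu)^T · [Sigma^{-1} · (x - mu)] = (-2)·(-0.1508) + (1)·(0.119) = 0.4206.

Step 4 — take square root: d = √(0.4206) ≈ 0.6486.

d(x, mu) = √(0.4206) ≈ 0.6486


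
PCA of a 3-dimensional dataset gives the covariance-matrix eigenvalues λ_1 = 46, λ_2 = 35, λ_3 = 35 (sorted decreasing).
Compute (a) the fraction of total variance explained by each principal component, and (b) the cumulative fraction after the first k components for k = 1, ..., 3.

Step 1 — total variance = trace(Sigma) = Σ λ_i = 46 + 35 + 35 = 116.

Step 2 — fraction explained by component i = λ_i / Σ λ:
  PC1: 46/116 = 0.3966
  PC2: 35/116 = 0.3017
  PC3: 35/116 = 0.3017

Step 3 — cumulative fraction after k components = (λ_1 + ... + λ_k) / Σ λ:
  k = 1: 46/116 = 0.3966
  k = 2: (46 + 35)/116 = 81/116 = 0.6983
  k = 3: (46 + 35 + 35)/116 = 116/116 = 1

Summary (fraction, with percent):

explained: PC1 0.3966 (39.66%), PC2 0.3017 (30.17%), PC3 0.3017 (30.17%);  cumulative: 0.3966, 0.6983, 1


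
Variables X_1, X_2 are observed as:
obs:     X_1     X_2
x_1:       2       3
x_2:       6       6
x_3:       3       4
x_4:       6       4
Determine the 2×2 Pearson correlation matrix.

Step 1 — column means:
  mean(X_1) = (2 + 6 + 3 + 6) / 4 = 17/4 = 4.25
  mean(X_2) = (3 + 6 + 4 + 4) / 4 = 17/4 = 4.25

Step 2 — sample variances and covariances s[i,j] = (1/(n-1)) · Σ_k (x_{k,i} - mean_i) · (x_{k,j} - mean_j), with n-1 = 3:
  s[X_1,X_1] = ((-2.25)·(-2.25) + (1.75)·(1.75) + (-1.25)·(-1.25) + (1.75)·(1.75)) / 3 = 12.75/3 = 4.25
  s[X_1,X_2] = ((-2.25)·(-1.25) + (1.75)·(1.75) + (-1.25)·(-0.25) + (1.75)·(-0.25)) / 3 = 5.75/3 = 1.9167
  s[X_2,X_2] = ((-1.25)·(-1.25) + (1.75)·(1.75) + (-0.25)·(-0.25) + (-0.25)·(-0.25)) / 3 = 4.75/3 = 1.5833
  Sample standard deviations s_i = √(s[i,i]):
  s(X_1) = √(4.25) = 2.0616
  s(X_2) = √(1.5833) = 1.2583

Step 3 — r_{ij} = s_{ij} / (s_i · s_j):
  r[X_1,X_1] = 1 (diagonal).
  r[X_1,X_2] = 1.9167 / (2.0616 · 1.2583) = 1.9167 / 2.5941 = 0.7389
  r[X_2,X_2] = 1 (diagonal).

R is symmetric with unit diagonal. Assembling:

R = [[1, 0.7389],
 [0.7389, 1]]


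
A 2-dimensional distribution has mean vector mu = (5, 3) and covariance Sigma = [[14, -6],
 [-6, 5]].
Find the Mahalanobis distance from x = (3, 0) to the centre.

Step 1 — centre the observation: (x - mu) = (-2, -3).

Step 2 — invert Sigma. det(Sigma) = 14·5 - (-6)² = 34.
  Sigma^{-1} = (1/det) · [[d, -b], [-b, a]] = [[0.1471, 0.1765],
 [0.1765, 0.4118]].

Step 3 — form the quadratic (x - mu)^T · Sigma^{-1} · (x - mu):
  Sigma^{-1} · (x - mu) = (-0.8235, -1.5882).
  (x - mu)^T · [Sigma^{-1} · (x - mu)] = (-2)·(-0.8235) + (-3)·(-1.5882) = 6.4118.

Step 4 — take square root: d = √(6.4118) ≈ 2.5321.

d(x, mu) = √(6.4118) ≈ 2.5321


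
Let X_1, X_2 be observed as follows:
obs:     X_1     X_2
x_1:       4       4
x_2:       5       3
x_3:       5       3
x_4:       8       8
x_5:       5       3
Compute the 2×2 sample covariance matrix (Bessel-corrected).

Step 1 — column means:
  mean(X_1) = (4 + 5 + 5 + 8 + 5) / 5 = 27/5 = 5.4
  mean(X_2) = (4 + 3 + 3 + 8 + 3) / 5 = 21/5 = 4.2

Step 2 — sample covariance S[i,j] = (1/(n-1)) · Σ_k (x_{k,i} - mean_i) · (x_{k,j} - mean_j), with n-1 = 4.
  S[X_1,X_1] = ((-1.4)·(-1.4) + (-0.4)·(-0.4) + (-0.4)·(-0.4) + (2.6)·(2.6) + (-0.4)·(-0.4)) / 4 = 9.2/4 = 2.3
  S[X_1,X_2] = ((-1.4)·(-0.2) + (-0.4)·(-1.2) + (-0.4)·(-1.2) + (2.6)·(3.8) + (-0.4)·(-1.2)) / 4 = 11.6/4 = 2.9
  S[X_2,X_2] = ((-0.2)·(-0.2) + (-1.2)·(-1.2) + (-1.2)·(-1.2) + (3.8)·(3.8) + (-1.2)·(-1.2)) / 4 = 18.8/4 = 4.7

S is symmetric (S[j,i] = S[i,j]). Assembling:

S = [[2.3, 2.9],
 [2.9, 4.7]]


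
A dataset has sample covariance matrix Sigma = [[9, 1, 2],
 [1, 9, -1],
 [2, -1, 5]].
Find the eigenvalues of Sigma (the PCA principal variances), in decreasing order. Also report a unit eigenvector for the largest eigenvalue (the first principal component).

Step 1 — characteristic polynomial p(λ) = det(λI - Sigma) = λ³ - tr·λ² + c_1·λ - det, where tr = trace, c_1 = sum of the principal 2×2 minors, det = det(Sigma):
  tr = 9 + 9 + 5 = 23,
  c_1 = (9·9 - (1)²) + (9·5 - (2)²) + (9·5 - (-1)²) = 80 + 41 + 44 = 165,
  det = 9·(9·5 - (-1)²) - (1)·((1)·5 - (-1)·(2)) + (2)·((1)·(-1) - 9·(2)) = 9·(44) - (1)·(7) + (2)·(-19) = 351.
  So p(λ) = λ³ - 23λ² + 165λ - 351.
Step 2 — look for an integer root (rational root theorem: any rational root is an integer divisor of 351). Testing λ = 9:
  p(9) = 729 - 1863 + 1485 - 351 = 0  ✓
  Dividing out (λ - 9): p(λ) = (λ - 9)(λ² - 14λ + 39).
Step 3 — remaining eigenvalues from the quadratic λ² - 14λ + 39 = 0:
  Δ = 14² - 4·39 = 196 - 156 = 40,  λ = (14 ± √40)/2 = (14 ± 6.3246)/2 ≈ 10.1623 or 3.8377.
  Sorted: λ_1 = 10.1623,  λ_2 = 9,  λ_3 = 3.8377  (check: sum = 23 = tr ✓).

Step 4 — unit eigenvector for λ_1 ≈ 10.1623: v spans the null space of (Sigma - λ_1 I), whose rows are
  r_1 = (-1.1623, 1, 2),  r_2 = (1, -1.1623, -1),  r_3 = (2, -1, -5.1623).
  v is orthogonal to every row, so take v ∝ r_1 × r_2 = ((1)·(-1) - (2)·(-1.1623), (2)·(1) - (-1.1623)·(-1), (-1.1623)·(-1.1623) - (1)·(1)) ≈ (1.3246, 0.8377, 0.3509).
  Let u = (1.3246, 0.8377, 0.3509).
  ||u|| = √((1.3246)² + (0.8377)² + (0.3509)²) = √(2.5793) ≈ 1.606,  v_1 = u/||u|| ≈ (0.8247, 0.5216, 0.2185) (||v_1|| = 1).

λ_1 = 10.1623,  λ_2 = 9,  λ_3 = 3.8377;  v_1 ≈ (0.8247, 0.5216, 0.2185)


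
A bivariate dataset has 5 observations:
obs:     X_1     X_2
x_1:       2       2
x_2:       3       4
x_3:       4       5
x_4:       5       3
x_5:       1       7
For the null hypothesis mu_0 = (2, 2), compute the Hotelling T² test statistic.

Step 1 — sample mean vector:
  mean(X_1) = (2 + 3 + 4 + 5 + 1) / 5 = 15/5 = 3
  mean(X_2) = (2 + 4 + 5 + 3 + 7) / 5 = 21/5 = 4.2
  x̄ = (3, 4.2),  deviation x̄ - mu_0 = (3, 4.2) - (2, 2) = (1, 2.2).

Step 2 — sample covariance matrix, S[i,j] = (1/(n-1)) · Σ_k (x_{k,i} - mean_i) · (x_{k,j} - mean_j), divisor n-1 = 4:
  S[X_1,X_1] = ((-1)·(-1) + (0)·(0) + (1)·(1) + (2)·(2) + (-2)·(-2)) / 4 = 10/4 = 2.5
  S[X_1,X_2] = ((-1)·(-2.2) + (0)·(-0.2) + (1)·(0.8) + (2)·(-1.2) + (-2)·(2.8)) / 4 = -5/4 = -1.25
  S[X_2,X_2] = ((-2.2)·(-2.2) + (-0.2)·(-0.2) + (0.8)·(0.8) + (-1.2)·(-1.2) + (2.8)·(2.8)) / 4 = 14.8/4 = 3.7
  S = [[2.5, -1.25],
 [-1.25, 3.7]].

Step 3 — invert S. det(S) = 2.5·3.7 - (-1.25)² = 7.6875.
  S^{-1} = (1/det) · [[d, -b], [-b, a]] = [[0.4813, 0.1626],
 [0.1626, 0.3252]].

Step 4 — quadratic form (x̄ - mu_0)^T · S^{-1} · (x̄ - mu_0):
  S^{-1} · (x̄ - mu_0) = (0.839, 0.878),
  (x̄ - mu_0)^T · [...] = (1)·(0.839) + (2.2)·(0.878) = 2.7707.

Step 5 — scale by n: T² = 5 · 2.7707 = 13.8537.

T² ≈ 13.8537


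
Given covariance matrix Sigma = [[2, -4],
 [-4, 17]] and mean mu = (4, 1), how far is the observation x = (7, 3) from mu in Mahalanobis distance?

Step 1 — centre the observation: (x - mu) = (3, 2).

Step 2 — invert Sigma. det(Sigma) = 2·17 - (-4)² = 18.
  Sigma^{-1} = (1/det) · [[d, -b], [-b, a]] = [[0.9444, 0.2222],
 [0.2222, 0.1111]].

Step 3 — form the quadratic (x - mu)^T · Sigma^{-1} · (x - mu):
  Sigma^{-1} · (x - mu) = (3.2778, 0.8889).
  (x - mu)^T · [Sigma^{-1} · (x - mu)] = (3)·(3.2778) + (2)·(0.8889) = 11.6111.

Step 4 — take square root: d = √(11.6111) ≈ 3.4075.

d(x, mu) = √(11.6111) ≈ 3.4075


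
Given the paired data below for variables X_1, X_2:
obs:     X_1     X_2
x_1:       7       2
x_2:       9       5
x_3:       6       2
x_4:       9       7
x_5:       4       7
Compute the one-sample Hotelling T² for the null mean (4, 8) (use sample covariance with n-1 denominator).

Step 1 — sample mean vector:
  mean(X_1) = (7 + 9 + 6 + 9 + 4) / 5 = 35/5 = 7
  mean(X_2) = (2 + 5 + 2 + 7 + 7) / 5 = 23/5 = 4.6
  x̄ = (7, 4.6),  deviation x̄ - mu_0 = (7, 4.6) - (4, 8) = (3, -3.4).

Step 2 — sample covariance matrix, S[i,j] = (1/(n-1)) · Σ_k (x_{k,i} - mean_i) · (x_{k,j} - mean_j), divisor n-1 = 4:
  S[X_1,X_1] = ((0)·(0) + (2)·(2) + (-1)·(-1) + (2)·(2) + (-3)·(-3)) / 4 = 18/4 = 4.5
  S[X_1,X_2] = ((0)·(-2.6) + (2)·(0.4) + (-1)·(-2.6) + (2)·(2.4) + (-3)·(2.4)) / 4 = 1/4 = 0.25
  S[X_2,X_2] = ((-2.6)·(-2.6) + (0.4)·(0.4) + (-2.6)·(-2.6) + (2.4)·(2.4) + (2.4)·(2.4)) / 4 = 25.2/4 = 6.3
  S = [[4.5, 0.25],
 [0.25, 6.3]].

Step 3 — invert S. det(S) = 4.5·6.3 - (0.25)² = 28.2875.
  S^{-1} = (1/det) · [[d, -b], [-b, a]] = [[0.2227, -0.0088],
 [-0.0088, 0.1591]].

Step 4 — quadratic form (x̄ - mu_0)^T · S^{-1} · (x̄ - mu_0):
  S^{-1} · (x̄ - mu_0) = (0.6982, -0.5674),
  (x̄ - mu_0)^T · [...] = (3)·(0.6982) + (-3.4)·(-0.5674) = 4.0237.

Step 5 — scale by n: T² = 5 · 4.0237 = 20.1184.

T² ≈ 20.1184


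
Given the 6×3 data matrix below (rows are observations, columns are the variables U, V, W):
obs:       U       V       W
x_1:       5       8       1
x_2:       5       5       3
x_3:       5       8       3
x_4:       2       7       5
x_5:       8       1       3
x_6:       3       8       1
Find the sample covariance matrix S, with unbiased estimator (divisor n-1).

Step 1 — column means:
  mean(U) = (5 + 5 + 5 + 2 + 8 + 3) / 6 = 28/6 = 4.6667
  mean(V) = (8 + 5 + 8 + 7 + 1 + 8) / 6 = 37/6 = 6.1667
  mean(W) = (1 + 3 + 3 + 5 + 3 + 1) / 6 = 16/6 = 2.6667

Step 2 — sample covariance S[i,j] = (1/(n-1)) · Σ_k (x_{k,i} - mean_i) · (x_{k,j} - mean_j), with n-1 = 5.
  S[U,U] = ((0.3333)·(0.3333) + (0.3333)·(0.3333) + (0.3333)·(0.3333) + (-2.6667)·(-2.6667) + (3.3333)·(3.3333) + (-1.6667)·(-1.6667)) / 5 = 21.3333/5 = 4.2667
  S[U,V] = ((0.3333)·(1.8333) + (0.3333)·(-1.1667) + (0.3333)·(1.8333) + (-2.6667)·(0.8333) + (3.3333)·(-5.1667) + (-1.6667)·(1.8333)) / 5 = -21.6667/5 = -4.3333
  S[U,W] = ((0.3333)·(-1.6667) + (0.3333)·(0.3333) + (0.3333)·(0.3333) + (-2.6667)·(2.3333) + (3.3333)·(0.3333) + (-1.6667)·(-1.6667)) / 5 = -2.6667/5 = -0.5333
  S[V,V] = ((1.8333)·(1.8333) + (-1.1667)·(-1.1667) + (1.8333)·(1.8333) + (0.8333)·(0.8333) + (-5.1667)·(-5.1667) + (1.8333)·(1.8333)) / 5 = 38.8333/5 = 7.7667
  S[V,W] = ((1.8333)·(-1.6667) + (-1.1667)·(0.3333) + (1.8333)·(0.3333) + (0.8333)·(2.3333) + (-5.1667)·(0.3333) + (1.8333)·(-1.6667)) / 5 = -5.6667/5 = -1.1333
  S[W,W] = ((-1.6667)·(-1.6667) + (0.3333)·(0.3333) + (0.3333)·(0.3333) + (2.3333)·(2.3333) + (0.3333)·(0.3333) + (-1.6667)·(-1.6667)) / 5 = 11.3333/5 = 2.2667

S is symmetric (S[j,i] = S[i,j]). Assembling:

S = [[4.2667, -4.3333, -0.5333],
 [-4.3333, 7.7667, -1.1333],
 [-0.5333, -1.1333, 2.2667]]


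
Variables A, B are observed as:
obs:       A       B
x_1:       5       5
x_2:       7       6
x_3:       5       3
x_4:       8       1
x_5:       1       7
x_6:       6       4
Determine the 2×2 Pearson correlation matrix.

Step 1 — column means:
  mean(A) = (5 + 7 + 5 + 8 + 1 + 6) / 6 = 32/6 = 5.3333
  mean(B) = (5 + 6 + 3 + 1 + 7 + 4) / 6 = 26/6 = 4.3333

Step 2 — sample variances and covariances s[i,j] = (1/(n-1)) · Σ_k (x_{k,i} - mean_i) · (x_{k,j} - mean_j), with n-1 = 5:
  s[A,A] = ((-0.3333)·(-0.3333) + (1.6667)·(1.6667) + (-0.3333)·(-0.3333) + (2.6667)·(2.6667) + (-4.3333)·(-4.3333) + (0.6667)·(0.6667)) / 5 = 29.3333/5 = 5.8667
  s[A,B] = ((-0.3333)·(0.6667) + (1.6667)·(1.6667) + (-0.3333)·(-1.3333) + (2.6667)·(-3.3333) + (-4.3333)·(2.6667) + (0.6667)·(-0.3333)) / 5 = -17.6667/5 = -3.5333
  s[B,B] = ((0.6667)·(0.6667) + (1.6667)·(1.6667) + (-1.3333)·(-1.3333) + (-3.3333)·(-3.3333) + (2.6667)·(2.6667) + (-0.3333)·(-0.3333)) / 5 = 23.3333/5 = 4.6667
  Sample standard deviations s_i = √(s[i,i]):
  s(A) = √(5.8667) = 2.4221
  s(B) = √(4.6667) = 2.1602

Step 3 — r_{ij} = s_{ij} / (s_i · s_j):
  r[A,A] = 1 (diagonal).
  r[A,B] = -3.5333 / (2.4221 · 2.1602) = -3.5333 / 5.2324 = -0.6753
  r[B,B] = 1 (diagonal).

R is symmetric with unit diagonal. Assembling:

R = [[1, -0.6753],
 [-0.6753, 1]]


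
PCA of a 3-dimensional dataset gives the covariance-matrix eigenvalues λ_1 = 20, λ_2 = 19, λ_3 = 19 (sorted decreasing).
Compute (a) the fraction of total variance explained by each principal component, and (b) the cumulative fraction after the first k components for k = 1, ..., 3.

Step 1 — total variance = trace(Sigma) = Σ λ_i = 20 + 19 + 19 = 58.

Step 2 — fraction explained by component i = λ_i / Σ λ:
  PC1: 20/58 = 0.3448
  PC2: 19/58 = 0.3276
  PC3: 19/58 = 0.3276

Step 3 — cumulative fraction after k components = (λ_1 + ... + λ_k) / Σ λ:
  k = 1: 20/58 = 0.3448
  k = 2: (20 + 19)/58 = 39/58 = 0.6724
  k = 3: (20 + 19 + 19)/58 = 58/58 = 1

Summary (fraction, with percent):

explained: PC1 0.3448 (34.48%), PC2 0.3276 (32.76%), PC3 0.3276 (32.76%);  cumulative: 0.3448, 0.6724, 1


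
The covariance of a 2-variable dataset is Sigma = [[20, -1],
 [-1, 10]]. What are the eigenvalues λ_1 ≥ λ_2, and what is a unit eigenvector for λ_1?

Step 1 — characteristic polynomial of 2×2 Sigma:
  det(Sigma - λI) = λ² - trace · λ + det = 0.
  trace = 20 + 10 = 30, det = 20·10 - (-1)² = 199.
Step 2 — discriminant:
  Δ = trace² - 4·det = 900 - 796 = 104.
Step 3 — eigenvalues:
  λ = (trace ± √Δ)/2 = (30 ± 10.198)/2,
  λ_1 = 20.099,  λ_2 = 9.901.

Step 4 — unit eigenvector for λ_1: solve (Sigma - λ_1 I)v = 0. First row:
  (20 - 20.099)·v_x + (-1)·v_y = 0, i.e. (-0.099)·v_x + (-1)·v_y = 0,
  so v ∝ (b, λ_1 - a) = (-1, 0.099); multiply by -1 so the first entry is positive: u = (1, -0.099).
  ||u|| = √((1)² + (-0.099)²) = √(1.0098) ≈ 1.0049,
  v_1 = u/||u|| ≈ (0.9951, -0.0985) (||v_1|| = 1).

λ_1 = 20.099,  λ_2 = 9.901;  v_1 ≈ (0.9951, -0.0985)


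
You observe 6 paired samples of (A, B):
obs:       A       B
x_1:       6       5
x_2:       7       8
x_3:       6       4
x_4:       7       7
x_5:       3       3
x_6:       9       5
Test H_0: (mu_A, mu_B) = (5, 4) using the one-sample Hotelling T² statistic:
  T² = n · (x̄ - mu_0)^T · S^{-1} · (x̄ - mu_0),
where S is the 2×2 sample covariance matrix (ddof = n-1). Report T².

Step 1 — sample mean vector:
  mean(A) = (6 + 7 + 6 + 7 + 3 + 9) / 6 = 38/6 = 6.3333
  mean(B) = (5 + 8 + 4 + 7 + 3 + 5) / 6 = 32/6 = 5.3333
  x̄ = (6.3333, 5.3333),  deviation x̄ - mu_0 = (6.3333, 5.3333) - (5, 4) = (1.3333, 1.3333).

Step 2 — sample covariance matrix, S[i,j] = (1/(n-1)) · Σ_k (x_{k,i} - mean_i) · (x_{k,j} - mean_j), divisor n-1 = 5:
  S[A,A] = ((-0.3333)·(-0.3333) + (0.6667)·(0.6667) + (-0.3333)·(-0.3333) + (0.6667)·(0.6667) + (-3.3333)·(-3.3333) + (2.6667)·(2.6667)) / 5 = 19.3333/5 = 3.8667
  S[A,B] = ((-0.3333)·(-0.3333) + (0.6667)·(2.6667) + (-0.3333)·(-1.3333) + (0.6667)·(1.6667) + (-3.3333)·(-2.3333) + (2.6667)·(-0.3333)) / 5 = 10.3333/5 = 2.0667
  S[B,B] = ((-0.3333)·(-0.3333) + (2.6667)·(2.6667) + (-1.3333)·(-1.3333) + (1.6667)·(1.6667) + (-2.3333)·(-2.3333) + (-0.3333)·(-0.3333)) / 5 = 17.3333/5 = 3.4667
  S = [[3.8667, 2.0667],
 [2.0667, 3.4667]].

Step 3 — invert S. det(S) = 3.8667·3.4667 - (2.0667)² = 9.1333.
  S^{-1} = (1/det) · [[d, -b], [-b, a]] = [[0.3796, -0.2263],
 [-0.2263, 0.4234]].

Step 4 — quadratic form (x̄ - mu_0)^T · S^{-1} · (x̄ - mu_0):
  S^{-1} · (x̄ - mu_0) = (0.2044, 0.2628),
  (x̄ - mu_0)^T · [...] = (1.3333)·(0.2044) + (1.3333)·(0.2628) = 0.6229.

Step 5 — scale by n: T² = 6 · 0.6229 = 3.7372.

T² ≈ 3.7372


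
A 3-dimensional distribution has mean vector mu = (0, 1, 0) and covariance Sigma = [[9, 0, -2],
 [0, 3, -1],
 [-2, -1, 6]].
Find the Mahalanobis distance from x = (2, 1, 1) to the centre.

Step 1 — centre the observation: (x - mu) = (2, 0, 1).

Step 2 — invert Sigma (cofactor / det for 3×3, or solve directly):
  Sigma^{-1} = [[0.1206, 0.0142, 0.0426],
 [0.0142, 0.3546, 0.0638],
 [0.0426, 0.0638, 0.1915]].

Step 3 — form the quadratic (x - mu)^T · Sigma^{-1} · (x - mu):
  Sigma^{-1} · (x - mu) = (0.2837, 0.0922, 0.2766).
  (x - mu)^T · [Sigma^{-1} · (x - mu)] = (2)·(0.2837) + (0)·(0.0922) + (1)·(0.2766) = 0.844.

Step 4 — take square root: d = √(0.844) ≈ 0.9187.

d(x, mu) = √(0.844) ≈ 0.9187


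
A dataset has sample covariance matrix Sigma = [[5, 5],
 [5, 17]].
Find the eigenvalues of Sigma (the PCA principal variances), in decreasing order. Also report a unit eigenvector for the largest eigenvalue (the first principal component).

Step 1 — characteristic polynomial of 2×2 Sigma:
  det(Sigma - λI) = λ² - trace · λ + det = 0.
  trace = 5 + 17 = 22, det = 5·17 - (5)² = 60.
Step 2 — discriminant:
  Δ = trace² - 4·det = 484 - 240 = 244.
Step 3 — eigenvalues:
  λ = (trace ± √Δ)/2 = (22 ± 15.6205)/2,
  λ_1 = 18.8102,  λ_2 = 3.1898.

Step 4 — unit eigenvector for λ_1: solve (Sigma - λ_1 I)v = 0. First row:
  (5 - 18.8102)·v_x + (5)·v_y = 0, i.e. (-13.8102)·v_x + (5)·v_y = 0,
  so v ∝ (b, λ_1 - a) = (5, 13.8102) = u.
  ||u|| = √((5)² + (13.8102)²) = √(215.723) ≈ 14.6875,
  v_1 = u/||u|| ≈ (0.3404, 0.9403) (||v_1|| = 1).

λ_1 = 18.8102,  λ_2 = 3.1898;  v_1 ≈ (0.3404, 0.9403)


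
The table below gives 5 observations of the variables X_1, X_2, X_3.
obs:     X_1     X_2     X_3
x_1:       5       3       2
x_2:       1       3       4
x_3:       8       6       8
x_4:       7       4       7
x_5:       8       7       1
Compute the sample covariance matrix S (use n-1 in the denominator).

Step 1 — column means:
  mean(X_1) = (5 + 1 + 8 + 7 + 8) / 5 = 29/5 = 5.8
  mean(X_2) = (3 + 3 + 6 + 4 + 7) / 5 = 23/5 = 4.6
  mean(X_3) = (2 + 4 + 8 + 7 + 1) / 5 = 22/5 = 4.4

Step 2 — sample covariance S[i,j] = (1/(n-1)) · Σ_k (x_{k,i} - mean_i) · (x_{k,j} - mean_j), with n-1 = 4.
  S[X_1,X_1] = ((-0.8)·(-0.8) + (-4.8)·(-4.8) + (2.2)·(2.2) + (1.2)·(1.2) + (2.2)·(2.2)) / 4 = 34.8/4 = 8.7
  S[X_1,X_2] = ((-0.8)·(-1.6) + (-4.8)·(-1.6) + (2.2)·(1.4) + (1.2)·(-0.6) + (2.2)·(2.4)) / 4 = 16.6/4 = 4.15
  S[X_1,X_3] = ((-0.8)·(-2.4) + (-4.8)·(-0.4) + (2.2)·(3.6) + (1.2)·(2.6) + (2.2)·(-3.4)) / 4 = 7.4/4 = 1.85
  S[X_2,X_2] = ((-1.6)·(-1.6) + (-1.6)·(-1.6) + (1.4)·(1.4) + (-0.6)·(-0.6) + (2.4)·(2.4)) / 4 = 13.2/4 = 3.3
  S[X_2,X_3] = ((-1.6)·(-2.4) + (-1.6)·(-0.4) + (1.4)·(3.6) + (-0.6)·(2.6) + (2.4)·(-3.4)) / 4 = -0.2/4 = -0.05
  S[X_3,X_3] = ((-2.4)·(-2.4) + (-0.4)·(-0.4) + (3.6)·(3.6) + (2.6)·(2.6) + (-3.4)·(-3.4)) / 4 = 37.2/4 = 9.3

S is symmetric (S[j,i] = S[i,j]). Assembling:

S = [[8.7, 4.15, 1.85],
 [4.15, 3.3, -0.05],
 [1.85, -0.05, 9.3]]


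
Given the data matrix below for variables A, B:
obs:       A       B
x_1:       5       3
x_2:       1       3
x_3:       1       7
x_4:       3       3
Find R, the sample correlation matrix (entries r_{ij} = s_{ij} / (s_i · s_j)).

Step 1 — column means:
  mean(A) = (5 + 1 + 1 + 3) / 4 = 10/4 = 2.5
  mean(B) = (3 + 3 + 7 + 3) / 4 = 16/4 = 4

Step 2 — sample variances and covariances s[i,j] = (1/(n-1)) · Σ_k (x_{k,i} - mean_i) · (x_{k,j} - mean_j), with n-1 = 3:
  s[A,A] = ((2.5)·(2.5) + (-1.5)·(-1.5) + (-1.5)·(-1.5) + (0.5)·(0.5)) / 3 = 11/3 = 3.6667
  s[A,B] = ((2.5)·(-1) + (-1.5)·(-1) + (-1.5)·(3) + (0.5)·(-1)) / 3 = -6/3 = -2
  s[B,B] = ((-1)·(-1) + (-1)·(-1) + (3)·(3) + (-1)·(-1)) / 3 = 12/3 = 4
  Sample standard deviations s_i = √(s[i,i]):
  s(A) = √(3.6667) = 1.9149
  s(B) = √(4) = 2

Step 3 — r_{ij} = s_{ij} / (s_i · s_j):
  r[A,A] = 1 (diagonal).
  r[A,B] = -2 / (1.9149 · 2) = -2 / 3.8297 = -0.5222
  r[B,B] = 1 (diagonal).

R is symmetric with unit diagonal. Assembling:

R = [[1, -0.5222],
 [-0.5222, 1]]


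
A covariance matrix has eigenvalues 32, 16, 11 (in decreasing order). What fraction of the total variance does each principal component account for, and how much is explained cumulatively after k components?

Step 1 — total variance = trace(Sigma) = Σ λ_i = 32 + 16 + 11 = 59.

Step 2 — fraction explained by component i = λ_i / Σ λ:
  PC1: 32/59 = 0.5424
  PC2: 16/59 = 0.2712
  PC3: 11/59 = 0.1864

Step 3 — cumulative fraction after k components = (λ_1 + ... + λ_k) / Σ λ:
  k = 1: 32/59 = 0.5424
  k = 2: (32 + 16)/59 = 48/59 = 0.8136
  k = 3: (32 + 16 + 11)/59 = 59/59 = 1

Summary (fraction, with percent):

explained: PC1 0.5424 (54.24%), PC2 0.2712 (27.12%), PC3 0.1864 (18.64%);  cumulative: 0.5424, 0.8136, 1


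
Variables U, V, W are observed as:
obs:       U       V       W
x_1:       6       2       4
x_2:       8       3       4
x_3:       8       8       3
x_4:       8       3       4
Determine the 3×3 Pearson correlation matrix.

Step 1 — column means:
  mean(U) = (6 + 8 + 8 + 8) / 4 = 30/4 = 7.5
  mean(V) = (2 + 3 + 8 + 3) / 4 = 16/4 = 4
  mean(W) = (4 + 4 + 3 + 4) / 4 = 15/4 = 3.75

Step 2 — sample variances and covariances s[i,j] = (1/(n-1)) · Σ_k (x_{k,i} - mean_i) · (x_{k,j} - mean_j), with n-1 = 3:
  s[U,U] = ((-1.5)·(-1.5) + (0.5)·(0.5) + (0.5)·(0.5) + (0.5)·(0.5)) / 3 = 3/3 = 1
  s[U,V] = ((-1.5)·(-2) + (0.5)·(-1) + (0.5)·(4) + (0.5)·(-1)) / 3 = 4/3 = 1.3333
  s[U,W] = ((-1.5)·(0.25) + (0.5)·(0.25) + (0.5)·(-0.75) + (0.5)·(0.25)) / 3 = -0.5/3 = -0.1667
  s[V,V] = ((-2)·(-2) + (-1)·(-1) + (4)·(4) + (-1)·(-1)) / 3 = 22/3 = 7.3333
  s[V,W] = ((-2)·(0.25) + (-1)·(0.25) + (4)·(-0.75) + (-1)·(0.25)) / 3 = -4/3 = -1.3333
  s[W,W] = ((0.25)·(0.25) + (0.25)·(0.25) + (-0.75)·(-0.75) + (0.25)·(0.25)) / 3 = 0.75/3 = 0.25
  Sample standard deviations s_i = √(s[i,i]):
  s(U) = √(1) = 1
  s(V) = √(7.3333) = 2.708
  s(W) = √(0.25) = 0.5

Step 3 — r_{ij} = s_{ij} / (s_i · s_j):
  r[U,U] = 1 (diagonal).
  r[U,V] = 1.3333 / (1 · 2.708) = 1.3333 / 2.708 = 0.4924
  r[U,W] = -0.1667 / (1 · 0.5) = -0.1667 / 0.5 = -0.3333
  r[V,V] = 1 (diagonal).
  r[V,W] = -1.3333 / (2.708 · 0.5) = -1.3333 / 1.354 = -0.9847
  r[W,W] = 1 (diagonal).

R is symmetric with unit diagonal. Assembling:

R = [[1, 0.4924, -0.3333],
 [0.4924, 1, -0.9847],
 [-0.3333, -0.9847, 1]]


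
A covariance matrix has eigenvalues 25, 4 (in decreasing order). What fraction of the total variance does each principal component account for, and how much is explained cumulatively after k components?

Step 1 — total variance = trace(Sigma) = Σ λ_i = 25 + 4 = 29.

Step 2 — fraction explained by component i = λ_i / Σ λ:
  PC1: 25/29 = 0.8621
  PC2: 4/29 = 0.1379

Step 3 — cumulative fraction after k components = (λ_1 + ... + λ_k) / Σ λ:
  k = 1: 25/29 = 0.8621
  k = 2: (25 + 4)/29 = 29/29 = 1

Summary (fraction, with percent):

explained: PC1 0.8621 (86.21%), PC2 0.1379 (13.79%);  cumulative: 0.8621, 1


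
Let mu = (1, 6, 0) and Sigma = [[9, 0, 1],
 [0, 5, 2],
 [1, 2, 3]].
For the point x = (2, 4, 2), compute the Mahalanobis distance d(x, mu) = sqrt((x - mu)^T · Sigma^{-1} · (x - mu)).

Step 1 — centre the observation: (x - mu) = (1, -2, 2).

Step 2 — invert Sigma (cofactor / det for 3×3, or solve directly):
  Sigma^{-1} = [[0.117, 0.0213, -0.0532],
 [0.0213, 0.2766, -0.1915],
 [-0.0532, -0.1915, 0.4787]].

Step 3 — form the quadratic (x - mu)^T · Sigma^{-1} · (x - mu):
  Sigma^{-1} · (x - mu) = (-0.0319, -0.9149, 1.2872).
  (x - mu)^T · [Sigma^{-1} · (x - mu)] = (1)·(-0.0319) + (-2)·(-0.9149) + (2)·(1.2872) = 4.3723.

Step 4 — take square root: d = √(4.3723) ≈ 2.091.

d(x, mu) = √(4.3723) ≈ 2.091


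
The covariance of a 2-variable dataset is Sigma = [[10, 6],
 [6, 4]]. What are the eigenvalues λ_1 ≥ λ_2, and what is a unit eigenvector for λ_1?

Step 1 — characteristic polynomial of 2×2 Sigma:
  det(Sigma - λI) = λ² - trace · λ + det = 0.
  trace = 10 + 4 = 14, det = 10·4 - (6)² = 4.
Step 2 — discriminant:
  Δ = trace² - 4·det = 196 - 16 = 180.
Step 3 — eigenvalues:
  λ = (trace ± √Δ)/2 = (14 ± 13.4164)/2,
  λ_1 = 13.7082,  λ_2 = 0.2918.

Step 4 — unit eigenvector for λ_1: solve (Sigma - λ_1 I)v = 0. First row:
  (10 - 13.7082)·v_x + (6)·v_y = 0, i.e. (-3.7082)·v_x + (6)·v_y = 0,
  so v ∝ (b, λ_1 - a) = (6, 3.7082) = u.
  ||u|| = √((6)² + (3.7082)²) = √(49.7508) ≈ 7.0534,
  v_1 = u/||u|| ≈ (0.8507, 0.5257) (||v_1|| = 1).

λ_1 = 13.7082,  λ_2 = 0.2918;  v_1 ≈ (0.8507, 0.5257)


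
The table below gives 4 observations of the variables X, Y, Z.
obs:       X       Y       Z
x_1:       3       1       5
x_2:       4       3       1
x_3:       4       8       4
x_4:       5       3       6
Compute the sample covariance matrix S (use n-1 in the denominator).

Step 1 — column means:
  mean(X) = (3 + 4 + 4 + 5) / 4 = 16/4 = 4
  mean(Y) = (1 + 3 + 8 + 3) / 4 = 15/4 = 3.75
  mean(Z) = (5 + 1 + 4 + 6) / 4 = 16/4 = 4

Step 2 — sample covariance S[i,j] = (1/(n-1)) · Σ_k (x_{k,i} - mean_i) · (x_{k,j} - mean_j), with n-1 = 3.
  S[X,X] = ((-1)·(-1) + (0)·(0) + (0)·(0) + (1)·(1)) / 3 = 2/3 = 0.6667
  S[X,Y] = ((-1)·(-2.75) + (0)·(-0.75) + (0)·(4.25) + (1)·(-0.75)) / 3 = 2/3 = 0.6667
  S[X,Z] = ((-1)·(1) + (0)·(-3) + (0)·(0) + (1)·(2)) / 3 = 1/3 = 0.3333
  S[Y,Y] = ((-2.75)·(-2.75) + (-0.75)·(-0.75) + (4.25)·(4.25) + (-0.75)·(-0.75)) / 3 = 26.75/3 = 8.9167
  S[Y,Z] = ((-2.75)·(1) + (-0.75)·(-3) + (4.25)·(0) + (-0.75)·(2)) / 3 = -2/3 = -0.6667
  S[Z,Z] = ((1)·(1) + (-3)·(-3) + (0)·(0) + (2)·(2)) / 3 = 14/3 = 4.6667

S is symmetric (S[j,i] = S[i,j]). Assembling:

S = [[0.6667, 0.6667, 0.3333],
 [0.6667, 8.9167, -0.6667],
 [0.3333, -0.6667, 4.6667]]


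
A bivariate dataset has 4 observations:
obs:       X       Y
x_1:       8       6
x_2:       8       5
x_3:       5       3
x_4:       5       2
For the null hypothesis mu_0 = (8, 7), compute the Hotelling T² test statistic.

Step 1 — sample mean vector:
  mean(X) = (8 + 8 + 5 + 5) / 4 = 26/4 = 6.5
  mean(Y) = (6 + 5 + 3 + 2) / 4 = 16/4 = 4
  x̄ = (6.5, 4),  deviation x̄ - mu_0 = (6.5, 4) - (8, 7) = (-1.5, -3).

Step 2 — sample covariance matrix, S[i,j] = (1/(n-1)) · Σ_k (x_{k,i} - mean_i) · (x_{k,j} - mean_j), divisor n-1 = 3:
  S[X,X] = ((1.5)·(1.5) + (1.5)·(1.5) + (-1.5)·(-1.5) + (-1.5)·(-1.5)) / 3 = 9/3 = 3
  S[X,Y] = ((1.5)·(2) + (1.5)·(1) + (-1.5)·(-1) + (-1.5)·(-2)) / 3 = 9/3 = 3
  S[Y,Y] = ((2)·(2) + (1)·(1) + (-1)·(-1) + (-2)·(-2)) / 3 = 10/3 = 3.3333
  S = [[3, 3],
 [3, 3.3333]].

Step 3 — invert S. det(S) = 3·3.3333 - (3)² = 1.
  S^{-1} = (1/det) · [[d, -b], [-b, a]] = [[3.3333, -3],
 [-3, 3]].

Step 4 — quadratic form (x̄ - mu_0)^T · S^{-1} · (x̄ - mu_0):
  S^{-1} · (x̄ - mu_0) = (4, -4.5),
  (x̄ - mu_0)^T · [...] = (-1.5)·(4) + (-3)·(-4.5) = 7.5.

Step 5 — scale by n: T² = 4 · 7.5 = 30.

T² ≈ 30
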